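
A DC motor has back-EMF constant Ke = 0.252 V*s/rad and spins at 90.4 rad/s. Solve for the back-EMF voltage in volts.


V_emf = Ke * omega = 0.252*90.4 = 22.7808

22.7808 V


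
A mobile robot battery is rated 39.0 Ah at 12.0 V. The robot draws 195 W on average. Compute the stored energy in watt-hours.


E = capacity * V = 39.0*12.0 = 468.0000

468.0000 Wh


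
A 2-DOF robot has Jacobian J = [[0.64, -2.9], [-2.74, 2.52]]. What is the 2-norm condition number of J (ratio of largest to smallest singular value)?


JJ^T eigenvalues: trace(JJ^T) = 22.6776, det(JJ^T) = det(J)^2 = 40.10942224
s_max^2 = (22.6776 + sqrt(353.83585280))/2 = 20.74406253
s_min^2 = (22.6776 - sqrt(353.83585280))/2 = 1.93353747
kappa = s_max/s_min = sqrt(20.74406253/1.93353747) = 3.2754

3.2754


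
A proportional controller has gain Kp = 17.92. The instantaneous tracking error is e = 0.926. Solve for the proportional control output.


u_P = Kp * e = 17.92 * 0.926 = 16.5939

16.5939


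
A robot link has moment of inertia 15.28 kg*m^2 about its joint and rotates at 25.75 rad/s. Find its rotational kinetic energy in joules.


KE = (1/2)*I*omega^2 = 0.5*15.28*25.75^2 = 5065.7975

5065.7975 J


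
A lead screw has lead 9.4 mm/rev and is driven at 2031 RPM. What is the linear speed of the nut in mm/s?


v = lead * (RPM/60) = 9.4*2031/60 = 318.1900

318.1900 mm/s


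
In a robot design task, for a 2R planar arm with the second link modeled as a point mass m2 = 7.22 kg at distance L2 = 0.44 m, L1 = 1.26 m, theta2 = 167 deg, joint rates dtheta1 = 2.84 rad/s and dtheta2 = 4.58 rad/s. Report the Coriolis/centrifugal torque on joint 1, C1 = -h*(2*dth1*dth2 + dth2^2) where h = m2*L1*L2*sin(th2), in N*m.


h = m2*L1*L2*sin(th2) = 7.22*1.26*0.44*sin(167 deg) = 0.900427
C1 = -h*(2*2.84*4.58 + 4.58^2) = -0.900427*46.9908 = -42.3118

-42.3118 N*m


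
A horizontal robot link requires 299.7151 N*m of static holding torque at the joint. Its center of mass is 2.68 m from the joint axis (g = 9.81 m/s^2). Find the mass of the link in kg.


m = tau / (g*L) = 299.7151 / (9.81 * 2.68) = 11.4000

11.4000 kg


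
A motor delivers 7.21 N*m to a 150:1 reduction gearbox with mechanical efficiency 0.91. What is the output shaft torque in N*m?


tau_out = tau_in * N * eta = 7.21 * 150 * 0.91 = 984.1650

984.1650 N*m


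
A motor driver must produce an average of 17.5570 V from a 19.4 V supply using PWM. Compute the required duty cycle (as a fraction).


D = V_avg/V_supply = 17.5570/19.4 = 0.9050

0.9050


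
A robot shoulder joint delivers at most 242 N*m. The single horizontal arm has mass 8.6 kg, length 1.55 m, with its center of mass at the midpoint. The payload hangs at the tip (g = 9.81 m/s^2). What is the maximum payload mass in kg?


tau_arm = m_arm*g*(L/2) = 8.6*9.81*1.55/2 = 65.3837 N*m
tau_payload = tau_max - tau_arm = 242 - 65.3837 = 176.6163
m_payload = tau_payload / (g*L) = 176.6163 / (9.81*1.55) = 11.6153

11.6153 kg


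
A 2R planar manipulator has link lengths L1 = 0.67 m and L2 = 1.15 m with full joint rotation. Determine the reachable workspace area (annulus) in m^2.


r_max = L1 + L2 = 1.8200, r_min = |L1 - L2| = 0.4800
A = pi*(r_max^2 - r_min^2) = pi*(3.3124 - 0.2304) = 9.6824

9.6824 m^2


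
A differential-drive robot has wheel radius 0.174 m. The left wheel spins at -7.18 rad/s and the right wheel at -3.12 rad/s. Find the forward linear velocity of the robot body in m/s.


v = r*(wR + wL)/2 = 0.174*(-3.12 + -7.18)/2 = -0.8961

-0.8961 m/s


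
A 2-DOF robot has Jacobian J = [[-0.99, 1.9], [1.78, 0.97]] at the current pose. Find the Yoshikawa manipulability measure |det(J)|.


det(J) = -0.99*0.97 - (1.9)*(1.78) = -4.3423
|det(J)| = 4.3423

4.3423


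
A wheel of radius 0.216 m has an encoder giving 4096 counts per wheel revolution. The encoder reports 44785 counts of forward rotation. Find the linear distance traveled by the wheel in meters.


revs = 44785/4096 = 10.933838
d = revs * 2*pi*r = 10.933838 * 2*pi*0.216 = 14.8391

14.8391 m


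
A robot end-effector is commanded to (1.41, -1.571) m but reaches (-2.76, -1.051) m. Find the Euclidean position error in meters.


dx = -2.76 - (1.41) = -4.1700, dy = -1.051 - (-1.571) = 0.5200
err = sqrt(17.388900 + 0.270400) = 4.2023

4.2023 m


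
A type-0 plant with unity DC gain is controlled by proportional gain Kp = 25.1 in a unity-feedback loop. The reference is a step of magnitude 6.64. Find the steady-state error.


e_ss = R/(1 + Kp) = 6.64/(1 + 25.1) = 6.64/26.1000 = 0.2544

0.2544


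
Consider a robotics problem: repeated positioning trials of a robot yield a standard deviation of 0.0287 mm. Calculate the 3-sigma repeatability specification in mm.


repeatability = 3*sigma = 3*0.0287 = 0.0861

0.0861 mm


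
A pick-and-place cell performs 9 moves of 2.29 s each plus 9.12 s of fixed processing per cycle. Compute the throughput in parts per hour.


T_cycle = 9*2.29 + 9.12 = 29.7300 s
rate = 3600/T = 121.0898

121.0898 parts/hour


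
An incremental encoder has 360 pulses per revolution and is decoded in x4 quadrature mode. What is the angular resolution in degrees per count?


resolution = 360 / (PPR * 4) = 360 / 1440 = 0.2500

0.2500 degrees


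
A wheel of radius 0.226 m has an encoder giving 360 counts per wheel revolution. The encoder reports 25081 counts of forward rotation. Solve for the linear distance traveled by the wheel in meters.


revs = 25081/360 = 69.669444
d = revs * 2*pi*r = 69.669444 * 2*pi*0.226 = 98.9306

98.9306 m


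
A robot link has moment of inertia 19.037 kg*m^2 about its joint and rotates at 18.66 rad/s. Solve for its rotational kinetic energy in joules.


KE = (1/2)*I*omega^2 = 0.5*19.037*18.66^2 = 3314.2998

3314.2998 J


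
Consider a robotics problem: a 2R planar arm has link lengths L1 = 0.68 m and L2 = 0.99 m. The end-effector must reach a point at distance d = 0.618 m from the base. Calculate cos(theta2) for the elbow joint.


cos(th2) = (d^2 - L1^2 - L2^2)/(2*L1*L2) = (0.618^2 - 0.68^2 - 0.99^2)/(2*0.68*0.99) = -0.7877

-0.7877


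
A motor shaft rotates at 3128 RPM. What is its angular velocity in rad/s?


omega = 3128 * 2*pi/60 = 327.5634

327.5634 rad/s


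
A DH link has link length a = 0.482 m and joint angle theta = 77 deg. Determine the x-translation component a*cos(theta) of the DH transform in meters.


a*cos(theta) = 0.482*cos(77 deg) = 0.1084

0.1084 m


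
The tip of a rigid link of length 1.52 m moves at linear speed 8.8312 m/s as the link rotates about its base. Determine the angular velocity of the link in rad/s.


omega = v / L = 8.8312 / 1.52 = 5.8100

5.8100 rad/s


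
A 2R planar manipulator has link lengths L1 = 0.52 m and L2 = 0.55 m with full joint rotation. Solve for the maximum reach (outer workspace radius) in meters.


r_max = L1 + L2 = 0.52 + 0.55 = 1.0700

1.0700 m


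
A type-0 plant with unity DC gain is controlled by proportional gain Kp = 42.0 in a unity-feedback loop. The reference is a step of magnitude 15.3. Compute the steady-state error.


e_ss = R/(1 + Kp) = 15.3/(1 + 42.0) = 15.3/43.0000 = 0.3558

0.3558


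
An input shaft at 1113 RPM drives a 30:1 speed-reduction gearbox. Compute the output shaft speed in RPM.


omega_out = omega_in / N = 1113 / 30 = 37.1000

37.1000 RPM


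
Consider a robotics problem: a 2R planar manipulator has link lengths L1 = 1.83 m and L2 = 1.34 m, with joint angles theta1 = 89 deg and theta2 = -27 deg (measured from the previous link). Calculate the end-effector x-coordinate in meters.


x = L1*cos(th1) + L2*cos(th1+th2) = 1.83*cos(89 deg) + 1.34*cos(62 deg) = 0.6610

0.6610 m


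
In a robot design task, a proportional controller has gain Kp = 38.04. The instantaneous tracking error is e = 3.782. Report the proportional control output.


u_P = Kp * e = 38.04 * 3.782 = 143.8673

143.8673


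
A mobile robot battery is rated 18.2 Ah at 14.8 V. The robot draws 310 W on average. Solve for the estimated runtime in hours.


E = 18.2*14.8 = 269.3600 Wh
t = E/P = 269.3600/310 = 0.8689

0.8689 hours


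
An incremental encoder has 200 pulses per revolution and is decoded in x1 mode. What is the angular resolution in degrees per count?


resolution = 360 / (PPR * 1) = 360 / 200 = 1.8000

1.8000 degrees


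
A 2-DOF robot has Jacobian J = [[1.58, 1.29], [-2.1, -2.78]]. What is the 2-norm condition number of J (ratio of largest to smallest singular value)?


JJ^T eigenvalues: trace(JJ^T) = 16.2989, det(JJ^T) = det(J)^2 = 2.83383556
s_max^2 = (16.2989 + sqrt(254.31879897))/2 = 16.12313796
s_min^2 = (16.2989 - sqrt(254.31879897))/2 = 0.17576204
kappa = s_max/s_min = sqrt(16.12313796/0.17576204) = 9.5777

9.5777


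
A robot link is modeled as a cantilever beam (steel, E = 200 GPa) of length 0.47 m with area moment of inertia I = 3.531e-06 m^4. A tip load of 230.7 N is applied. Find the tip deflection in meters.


delta = F*L^3/(3*E*I) = 230.7*0.47^3/(3*2.000e+11*3.531e-06)
      = 23.9519661/2118600 = 1.1306e-05

1.1306e-05 m


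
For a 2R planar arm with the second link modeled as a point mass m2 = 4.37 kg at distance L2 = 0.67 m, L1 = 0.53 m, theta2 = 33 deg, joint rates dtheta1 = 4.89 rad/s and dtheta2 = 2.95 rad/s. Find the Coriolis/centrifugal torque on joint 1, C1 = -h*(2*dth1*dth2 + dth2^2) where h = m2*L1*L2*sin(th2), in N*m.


h = m2*L1*L2*sin(th2) = 4.37*0.53*0.67*sin(33 deg) = 0.845164
C1 = -h*(2*4.89*2.95 + 2.95^2) = -0.845164*37.5535 = -31.7389

-31.7389 N*m


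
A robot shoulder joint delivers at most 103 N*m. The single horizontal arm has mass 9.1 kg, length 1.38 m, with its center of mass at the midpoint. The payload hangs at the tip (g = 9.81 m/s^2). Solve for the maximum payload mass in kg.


tau_arm = m_arm*g*(L/2) = 9.1*9.81*1.38/2 = 61.5970 N*m
tau_payload = tau_max - tau_arm = 103 - 61.5970 = 41.4030
m_payload = tau_payload / (g*L) = 41.4030 / (9.81*1.38) = 3.0583

3.0583 kg


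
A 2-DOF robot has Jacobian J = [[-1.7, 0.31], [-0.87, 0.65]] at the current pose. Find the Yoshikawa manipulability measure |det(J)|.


det(J) = -1.7*0.65 - (0.31)*(-0.87) = -0.8353
|det(J)| = 0.8353

0.8353


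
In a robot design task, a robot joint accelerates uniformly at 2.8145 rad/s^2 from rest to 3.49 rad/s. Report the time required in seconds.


t = delta_omega / alpha = 3.49 / 2.8145 = 1.2400

1.2400 s


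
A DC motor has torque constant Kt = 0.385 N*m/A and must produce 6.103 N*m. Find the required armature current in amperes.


I = tau / Kt = 6.103/0.385 = 15.8519

15.8519 A


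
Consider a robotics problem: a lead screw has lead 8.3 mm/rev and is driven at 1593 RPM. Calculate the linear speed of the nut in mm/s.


v = lead * (RPM/60) = 8.3*1593/60 = 220.3650

220.3650 mm/s


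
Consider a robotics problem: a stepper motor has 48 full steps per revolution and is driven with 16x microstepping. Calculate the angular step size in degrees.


step = 360/(48*16) = 360/768 = 0.4688

0.4688 degrees


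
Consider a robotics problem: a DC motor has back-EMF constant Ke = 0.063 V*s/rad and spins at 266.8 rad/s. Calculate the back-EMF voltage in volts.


V_emf = Ke * omega = 0.063*266.8 = 16.8084

16.8084 V


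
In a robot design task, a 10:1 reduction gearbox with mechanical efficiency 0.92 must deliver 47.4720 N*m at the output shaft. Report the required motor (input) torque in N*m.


tau_in = tau_out / (N * eta) = 47.4720 / (10 * 0.92) = 5.1600

5.1600 N*m


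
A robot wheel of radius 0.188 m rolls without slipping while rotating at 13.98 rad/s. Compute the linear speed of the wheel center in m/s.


v = omega * r = 13.98 * 0.188 = 2.6282

2.6282 m/s


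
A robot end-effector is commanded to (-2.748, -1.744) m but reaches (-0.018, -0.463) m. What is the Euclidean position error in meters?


dx = -0.018 - (-2.748) = 2.7300, dy = -0.463 - (-1.744) = 1.2810
err = sqrt(7.452900 + 1.640961) = 3.0156

3.0156 m


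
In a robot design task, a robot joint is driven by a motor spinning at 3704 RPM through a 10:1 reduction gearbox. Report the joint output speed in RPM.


omega_joint = omega_motor / N = 3704 / 10 = 370.4000

370.4000 RPM


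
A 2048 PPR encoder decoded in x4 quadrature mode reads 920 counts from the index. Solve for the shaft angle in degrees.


angle = counts * 360 / (PPR*4) = 920 * 360 / 8192 = 40.4297

40.4297 degrees


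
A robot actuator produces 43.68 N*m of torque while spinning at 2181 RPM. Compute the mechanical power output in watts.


omega = 2181 * 2*pi/60 = 228.393786 rad/s
P = tau * omega = 43.68 * 228.393786 = 9976.2406

9976.2406 W


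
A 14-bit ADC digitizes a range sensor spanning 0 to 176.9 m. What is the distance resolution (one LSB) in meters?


res = range / 2^n = 176.9/2^14 = 176.9/16384 = 0.0108

0.0108 m


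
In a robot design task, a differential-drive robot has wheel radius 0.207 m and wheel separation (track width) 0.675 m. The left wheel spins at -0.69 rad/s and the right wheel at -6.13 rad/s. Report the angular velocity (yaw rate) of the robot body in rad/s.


omega = r*(wR - wL)/L = 0.207*(-6.13 - (-0.69))/0.675 = -1.6683

-1.6683 rad/s


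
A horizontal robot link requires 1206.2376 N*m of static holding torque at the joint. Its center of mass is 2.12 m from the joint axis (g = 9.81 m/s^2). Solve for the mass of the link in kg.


m = tau / (g*L) = 1206.2376 / (9.81 * 2.12) = 58.0000

58.0000 kg


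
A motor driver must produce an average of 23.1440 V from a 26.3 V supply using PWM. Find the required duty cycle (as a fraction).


D = V_avg/V_supply = 23.1440/26.3 = 0.8800

0.8800


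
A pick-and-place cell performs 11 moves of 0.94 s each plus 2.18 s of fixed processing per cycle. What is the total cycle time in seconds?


T = 11*0.94 + 2.18 = 12.5200

12.5200 s


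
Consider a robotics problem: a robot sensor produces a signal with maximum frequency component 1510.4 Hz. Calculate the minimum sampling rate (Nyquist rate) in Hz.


f_s,min = 2*f_max = 2*1510.4 = 3020.8000

3020.8000 Hz


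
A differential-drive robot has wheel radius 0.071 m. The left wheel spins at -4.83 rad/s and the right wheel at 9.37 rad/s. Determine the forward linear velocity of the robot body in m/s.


v = r*(wR + wL)/2 = 0.071*(9.37 + -4.83)/2 = 0.1612

0.1612 m/s


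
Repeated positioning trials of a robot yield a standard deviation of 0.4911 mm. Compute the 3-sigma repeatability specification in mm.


repeatability = 3*sigma = 3*0.4911 = 1.4733

1.4733 mm


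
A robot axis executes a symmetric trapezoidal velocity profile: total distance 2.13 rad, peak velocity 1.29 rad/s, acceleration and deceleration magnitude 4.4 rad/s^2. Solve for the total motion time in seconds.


t_acc = v/a = 1.29/4.4 = 0.293182 s
d_acc = v^2/(2a) = 0.189102 rad (each ramp)
d_cruise = 2.13 - 2*0.189102 = 1.751796 rad
t_cruise = 1.751796/1.29 = 1.357981 s
t_total = 2*0.293182 + 1.357981 = 1.9443

1.9443 s


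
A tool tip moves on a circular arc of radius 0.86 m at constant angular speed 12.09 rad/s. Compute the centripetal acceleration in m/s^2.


a_c = omega^2 * r = 12.09^2 * 0.86 = 125.7046

125.7046 m/s^2


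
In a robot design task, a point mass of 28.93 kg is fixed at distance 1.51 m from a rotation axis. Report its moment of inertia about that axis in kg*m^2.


I = m*r^2 = 28.93*1.51^2 = 65.9633

65.9633 kg*m^2


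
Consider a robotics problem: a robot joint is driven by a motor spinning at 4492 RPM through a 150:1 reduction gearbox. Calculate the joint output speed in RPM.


omega_joint = omega_motor / N = 4492 / 150 = 29.9467

29.9467 RPM


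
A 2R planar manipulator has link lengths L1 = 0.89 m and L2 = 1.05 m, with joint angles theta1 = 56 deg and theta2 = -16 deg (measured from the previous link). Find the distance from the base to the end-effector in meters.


x = L1*cos(th1) + L2*cos(th1+th2) = 1.302028
y = L1*sin(th1) + L2*sin(th1+th2) = 1.412770
d = sqrt(x^2 + y^2) = sqrt(1.695277 + 1.995919) = 1.9212

1.9212 m


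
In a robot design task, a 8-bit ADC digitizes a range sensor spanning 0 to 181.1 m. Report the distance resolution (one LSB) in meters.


res = range / 2^n = 181.1/2^8 = 181.1/256 = 0.7074

0.7074 m


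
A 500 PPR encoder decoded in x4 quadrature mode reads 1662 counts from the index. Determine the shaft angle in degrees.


angle = counts * 360 / (PPR*4) = 1662 * 360 / 2000 = 299.1600

299.1600 degrees


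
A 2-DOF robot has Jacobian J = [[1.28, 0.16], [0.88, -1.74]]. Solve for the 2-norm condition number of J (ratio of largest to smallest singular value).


JJ^T eigenvalues: trace(JJ^T) = 5.4660, det(JJ^T) = det(J)^2 = 5.60742400
s_max^2 = (5.4660 + sqrt(7.44746000))/2 = 4.09750174
s_min^2 = (5.4660 - sqrt(7.44746000))/2 = 1.36849826
kappa = s_max/s_min = sqrt(4.09750174/1.36849826) = 1.7304

1.7304


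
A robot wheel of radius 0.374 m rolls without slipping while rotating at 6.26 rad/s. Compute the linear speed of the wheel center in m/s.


v = omega * r = 6.26 * 0.374 = 2.3412

2.3412 m/s


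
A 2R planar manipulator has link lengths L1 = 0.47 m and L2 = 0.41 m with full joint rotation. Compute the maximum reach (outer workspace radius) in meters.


r_max = L1 + L2 = 0.47 + 0.41 = 0.8800

0.8800 m


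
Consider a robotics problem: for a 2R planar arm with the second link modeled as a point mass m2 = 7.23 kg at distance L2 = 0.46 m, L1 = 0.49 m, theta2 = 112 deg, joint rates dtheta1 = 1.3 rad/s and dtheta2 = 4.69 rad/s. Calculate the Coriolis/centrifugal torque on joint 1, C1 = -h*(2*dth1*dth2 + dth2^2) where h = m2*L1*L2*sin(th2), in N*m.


h = m2*L1*L2*sin(th2) = 7.23*0.49*0.46*sin(112 deg) = 1.510978
C1 = -h*(2*1.3*4.69 + 4.69^2) = -1.510978*34.1901 = -51.6605

-51.6605 N*m


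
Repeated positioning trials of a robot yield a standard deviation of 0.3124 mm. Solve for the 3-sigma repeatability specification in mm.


repeatability = 3*sigma = 3*0.3124 = 0.9372

0.9372 mm


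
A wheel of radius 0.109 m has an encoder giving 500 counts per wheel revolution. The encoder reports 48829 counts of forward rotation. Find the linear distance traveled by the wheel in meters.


revs = 48829/500 = 97.658000
d = revs * 2*pi*r = 97.658000 * 2*pi*0.109 = 66.8828

66.8828 m


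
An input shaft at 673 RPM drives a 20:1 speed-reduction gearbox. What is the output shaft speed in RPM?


omega_out = omega_in / N = 673 / 20 = 33.6500

33.6500 RPM


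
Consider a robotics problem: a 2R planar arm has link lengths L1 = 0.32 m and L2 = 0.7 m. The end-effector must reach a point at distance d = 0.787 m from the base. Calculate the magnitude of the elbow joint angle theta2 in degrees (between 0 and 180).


cos(th2) = (d^2 - L1^2 - L2^2)/(2*L1*L2) = (0.787^2 - 0.32^2 - 0.7^2)/(2*0.32*0.7) = 0.06019866
th2 = acos(0.06019866) = 86.5488 deg

86.5488 degrees


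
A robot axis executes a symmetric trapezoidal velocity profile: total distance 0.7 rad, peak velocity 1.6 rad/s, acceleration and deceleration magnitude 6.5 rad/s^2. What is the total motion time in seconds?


t_acc = v/a = 1.6/6.5 = 0.246154 s
d_acc = v^2/(2a) = 0.196923 rad (each ramp)
d_cruise = 0.7 - 2*0.196923 = 0.306154 rad
t_cruise = 0.306154/1.6 = 0.191346 s
t_total = 2*0.246154 + 0.191346 = 0.6837

0.6837 s


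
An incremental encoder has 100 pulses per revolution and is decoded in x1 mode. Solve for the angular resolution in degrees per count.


resolution = 360 / (PPR * 1) = 360 / 100 = 3.6000

3.6000 degrees


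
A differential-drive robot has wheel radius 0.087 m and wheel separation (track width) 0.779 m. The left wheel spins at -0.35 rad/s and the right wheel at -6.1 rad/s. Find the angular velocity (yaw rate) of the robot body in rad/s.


omega = r*(wR - wL)/L = 0.087*(-6.1 - (-0.35))/0.779 = -0.6422

-0.6422 rad/s


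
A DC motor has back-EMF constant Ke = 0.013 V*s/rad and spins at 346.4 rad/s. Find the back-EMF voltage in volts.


V_emf = Ke * omega = 0.013*346.4 = 4.5032

4.5032 V


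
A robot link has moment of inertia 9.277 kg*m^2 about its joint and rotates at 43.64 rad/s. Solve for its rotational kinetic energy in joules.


KE = (1/2)*I*omega^2 = 0.5*9.277*43.64^2 = 8833.7895

8833.7895 J


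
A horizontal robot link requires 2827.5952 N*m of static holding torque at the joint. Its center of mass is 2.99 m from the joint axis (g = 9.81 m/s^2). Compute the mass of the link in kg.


m = tau / (g*L) = 2827.5952 / (9.81 * 2.99) = 96.4000

96.4000 kg


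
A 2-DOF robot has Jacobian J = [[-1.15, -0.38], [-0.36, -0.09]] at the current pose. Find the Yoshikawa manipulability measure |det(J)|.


det(J) = -1.15*-0.09 - (-0.38)*(-0.36) = -0.0333
|det(J)| = 0.0333

0.0333


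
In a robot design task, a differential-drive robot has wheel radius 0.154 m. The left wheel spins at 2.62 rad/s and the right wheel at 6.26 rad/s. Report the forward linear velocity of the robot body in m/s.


v = r*(wR + wL)/2 = 0.154*(6.26 + 2.62)/2 = 0.6838

0.6838 m/s


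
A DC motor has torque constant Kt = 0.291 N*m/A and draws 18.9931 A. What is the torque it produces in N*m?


tau = Kt * I = 0.291*18.9931 = 5.5270

5.5270 N*m


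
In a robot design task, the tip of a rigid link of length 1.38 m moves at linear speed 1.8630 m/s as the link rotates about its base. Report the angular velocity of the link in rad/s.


omega = v / L = 1.8630 / 1.38 = 1.3500

1.3500 rad/s


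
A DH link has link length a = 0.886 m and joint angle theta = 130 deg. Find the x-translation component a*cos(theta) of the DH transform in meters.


a*cos(theta) = 0.886*cos(130 deg) = -0.5695

-0.5695 m


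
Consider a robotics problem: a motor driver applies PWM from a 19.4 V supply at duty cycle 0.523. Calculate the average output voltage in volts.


V_avg = V_supply * D = 19.4*0.523 = 10.1462

10.1462 V


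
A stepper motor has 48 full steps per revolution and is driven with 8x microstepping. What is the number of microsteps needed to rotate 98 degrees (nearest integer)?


step_size = 360/(48*8) = 360/384 = 0.937500 deg
n = 98/(360/384) = 98*384/360 = 104.5333 -> 105

105 steps


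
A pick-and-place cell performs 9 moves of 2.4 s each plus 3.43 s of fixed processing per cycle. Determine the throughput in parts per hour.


T_cycle = 9*2.4 + 3.43 = 25.0300 s
rate = 3600/T = 143.8274

143.8274 parts/hour


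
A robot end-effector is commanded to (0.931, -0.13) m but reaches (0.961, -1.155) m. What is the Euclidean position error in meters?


dx = 0.961 - (0.931) = 0.0300, dy = -1.155 - (-0.13) = -1.0250
err = sqrt(0.000900 + 1.050625) = 1.0254

1.0254 m


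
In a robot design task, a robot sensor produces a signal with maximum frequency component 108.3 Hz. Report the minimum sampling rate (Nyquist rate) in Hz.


f_s,min = 2*f_max = 2*108.3 = 216.6000

216.6000 Hz


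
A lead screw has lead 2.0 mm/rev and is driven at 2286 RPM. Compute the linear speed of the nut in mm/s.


v = lead * (RPM/60) = 2.0*2286/60 = 76.2000

76.2000 mm/s


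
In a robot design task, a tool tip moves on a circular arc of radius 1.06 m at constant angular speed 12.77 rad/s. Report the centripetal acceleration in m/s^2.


a_c = omega^2 * r = 12.77^2 * 1.06 = 172.8573

172.8573 m/s^2


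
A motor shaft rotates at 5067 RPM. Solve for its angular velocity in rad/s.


omega = 5067 * 2*pi/60 = 530.6150

530.6150 rad/s


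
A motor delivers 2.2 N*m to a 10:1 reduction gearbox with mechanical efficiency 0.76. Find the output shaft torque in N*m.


tau_out = tau_in * N * eta = 2.2 * 10 * 0.76 = 16.7200

16.7200 N*m


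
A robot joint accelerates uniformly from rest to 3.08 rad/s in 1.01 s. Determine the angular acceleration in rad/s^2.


alpha = delta_omega / t = 3.08 / 1.01 = 3.0495

3.0495 rad/s^2


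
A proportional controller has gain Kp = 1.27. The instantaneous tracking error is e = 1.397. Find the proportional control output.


u_P = Kp * e = 1.27 * 1.397 = 1.7742

1.7742


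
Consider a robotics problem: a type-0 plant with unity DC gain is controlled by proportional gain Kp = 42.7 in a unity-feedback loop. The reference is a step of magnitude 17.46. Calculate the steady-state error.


e_ss = R/(1 + Kp) = 17.46/(1 + 42.7) = 17.46/43.7000 = 0.3995

0.3995


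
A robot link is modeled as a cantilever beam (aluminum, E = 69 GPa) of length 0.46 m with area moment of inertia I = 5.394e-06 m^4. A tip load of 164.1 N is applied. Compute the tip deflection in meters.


delta = F*L^3/(3*E*I) = 164.1*0.46^3/(3*6.900e+10*5.394e-06)
      = 15.9728376/1116558 = 1.4305e-05

1.4305e-05 m


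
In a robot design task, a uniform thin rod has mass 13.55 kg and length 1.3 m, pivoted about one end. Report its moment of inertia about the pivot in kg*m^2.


I = (1/3)*m*L^2 = (1/3)*13.55*1.3^2 = 7.6332

7.6332 kg*m^2


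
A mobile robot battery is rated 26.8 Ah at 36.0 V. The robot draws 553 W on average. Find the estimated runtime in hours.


E = 26.8*36.0 = 964.8000 Wh
t = E/P = 964.8000/553 = 1.7447

1.7447 hours


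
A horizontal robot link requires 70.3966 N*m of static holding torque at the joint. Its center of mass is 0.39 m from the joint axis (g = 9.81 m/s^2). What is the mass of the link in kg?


m = tau / (g*L) = 70.3966 / (9.81 * 0.39) = 18.4000

18.4000 kg


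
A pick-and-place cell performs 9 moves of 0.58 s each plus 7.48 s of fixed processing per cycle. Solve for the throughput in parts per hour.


T_cycle = 9*0.58 + 7.48 = 12.7000 s
rate = 3600/T = 283.4646

283.4646 parts/hour


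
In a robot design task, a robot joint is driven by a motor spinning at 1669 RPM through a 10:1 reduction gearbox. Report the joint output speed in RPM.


omega_joint = omega_motor / N = 1669 / 10 = 166.9000

166.9000 RPM


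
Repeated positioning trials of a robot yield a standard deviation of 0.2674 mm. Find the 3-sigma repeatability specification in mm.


repeatability = 3*sigma = 3*0.2674 = 0.8022

0.8022 mm


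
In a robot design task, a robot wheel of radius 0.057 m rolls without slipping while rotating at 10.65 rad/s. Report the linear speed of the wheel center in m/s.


v = omega * r = 10.65 * 0.057 = 0.6071

0.6071 m/s


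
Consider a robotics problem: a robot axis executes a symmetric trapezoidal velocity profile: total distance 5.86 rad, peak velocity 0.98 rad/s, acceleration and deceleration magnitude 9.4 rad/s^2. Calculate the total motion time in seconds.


t_acc = v/a = 0.98/9.4 = 0.104255 s
d_acc = v^2/(2a) = 0.051085 rad (each ramp)
d_cruise = 5.86 - 2*0.051085 = 5.757830 rad
t_cruise = 5.757830/0.98 = 5.875337 s
t_total = 2*0.104255 + 5.875337 = 6.0838

6.0838 s


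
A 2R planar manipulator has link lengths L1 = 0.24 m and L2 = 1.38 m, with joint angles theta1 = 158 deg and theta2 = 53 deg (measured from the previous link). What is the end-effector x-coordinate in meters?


x = L1*cos(th1) + L2*cos(th1+th2) = 0.24*cos(158 deg) + 1.38*cos(211 deg) = -1.4054

-1.4054 m


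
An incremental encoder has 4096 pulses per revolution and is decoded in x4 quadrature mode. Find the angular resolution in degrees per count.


resolution = 360 / (PPR * 4) = 360 / 16384 = 0.0220

0.0220 degrees


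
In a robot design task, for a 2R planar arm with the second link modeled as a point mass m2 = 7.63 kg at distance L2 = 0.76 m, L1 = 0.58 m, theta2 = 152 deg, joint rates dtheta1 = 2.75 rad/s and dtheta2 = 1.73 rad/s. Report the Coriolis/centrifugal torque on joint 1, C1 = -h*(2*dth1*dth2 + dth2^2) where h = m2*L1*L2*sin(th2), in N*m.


h = m2*L1*L2*sin(th2) = 7.63*0.58*0.76*sin(152 deg) = 1.578976
C1 = -h*(2*2.75*1.73 + 1.73^2) = -1.578976*12.5079 = -19.7497

-19.7497 N*m


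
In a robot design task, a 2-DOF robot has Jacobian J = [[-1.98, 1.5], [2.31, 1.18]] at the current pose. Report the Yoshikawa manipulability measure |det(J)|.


det(J) = -1.98*1.18 - (1.5)*(2.31) = -5.8014
|det(J)| = 5.8014

5.8014


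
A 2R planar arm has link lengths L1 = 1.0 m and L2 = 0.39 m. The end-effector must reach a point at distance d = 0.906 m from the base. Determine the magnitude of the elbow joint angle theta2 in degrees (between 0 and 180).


cos(th2) = (d^2 - L1^2 - L2^2)/(2*L1*L2) = (0.906^2 - 1.0^2 - 0.39^2)/(2*1.0*0.39) = -0.42469744
th2 = acos(-0.42469744) = 115.1315 deg

115.1315 degrees


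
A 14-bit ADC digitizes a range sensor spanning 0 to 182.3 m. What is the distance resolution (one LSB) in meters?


res = range / 2^n = 182.3/2^14 = 182.3/16384 = 0.0111

0.0111 m


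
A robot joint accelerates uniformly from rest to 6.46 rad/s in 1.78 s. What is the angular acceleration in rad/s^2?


alpha = delta_omega / t = 6.46 / 1.78 = 3.6292

3.6292 rad/s^2


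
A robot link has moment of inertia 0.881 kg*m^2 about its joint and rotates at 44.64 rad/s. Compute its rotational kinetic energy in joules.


KE = (1/2)*I*omega^2 = 0.5*0.881*44.64^2 = 877.7974

877.7974 J


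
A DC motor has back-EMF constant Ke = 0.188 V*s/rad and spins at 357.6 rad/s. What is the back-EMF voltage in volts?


V_emf = Ke * omega = 0.188*357.6 = 67.2288

67.2288 V


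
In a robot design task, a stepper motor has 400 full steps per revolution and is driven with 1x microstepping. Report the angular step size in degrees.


step = 360/(400*1) = 360/400 = 0.9000

0.9000 degrees


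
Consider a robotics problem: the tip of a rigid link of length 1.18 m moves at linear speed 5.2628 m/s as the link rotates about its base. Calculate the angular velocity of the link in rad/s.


omega = v / L = 5.2628 / 1.18 = 4.4600

4.4600 rad/s


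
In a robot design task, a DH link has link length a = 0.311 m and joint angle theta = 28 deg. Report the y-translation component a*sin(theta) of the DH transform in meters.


a*sin(theta) = 0.311*sin(28 deg) = 0.1460

0.1460 m


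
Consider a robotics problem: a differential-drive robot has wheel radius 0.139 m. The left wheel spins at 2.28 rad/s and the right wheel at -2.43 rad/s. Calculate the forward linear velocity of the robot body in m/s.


v = r*(wR + wL)/2 = 0.139*(-2.43 + 2.28)/2 = -0.0104

-0.0104 m/s


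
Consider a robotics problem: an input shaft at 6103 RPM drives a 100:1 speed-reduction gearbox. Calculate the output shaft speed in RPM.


omega_out = omega_in / N = 6103 / 100 = 61.0300

61.0300 RPM


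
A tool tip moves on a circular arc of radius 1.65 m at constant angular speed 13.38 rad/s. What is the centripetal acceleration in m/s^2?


a_c = omega^2 * r = 13.38^2 * 1.65 = 295.3903

295.3903 m/s^2


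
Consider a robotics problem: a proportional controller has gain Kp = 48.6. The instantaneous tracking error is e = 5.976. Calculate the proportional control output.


u_P = Kp * e = 48.6 * 5.976 = 290.4336

290.4336


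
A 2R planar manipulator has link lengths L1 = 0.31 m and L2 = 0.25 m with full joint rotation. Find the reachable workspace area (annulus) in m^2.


r_max = L1 + L2 = 0.5600, r_min = |L1 - L2| = 0.0600
A = pi*(r_max^2 - r_min^2) = pi*(0.3136 - 0.0036) = 0.9739

0.9739 m^2


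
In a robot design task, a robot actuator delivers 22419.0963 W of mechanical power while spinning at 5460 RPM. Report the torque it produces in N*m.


omega = 5460 * 2*pi/60 = 571.769863 rad/s
tau = P / omega = 22419.0963 / 571.769863 = 39.2100

39.2100 N*m


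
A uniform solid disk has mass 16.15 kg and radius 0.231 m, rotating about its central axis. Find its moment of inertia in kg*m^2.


I = (1/2)*m*R^2 = 0.5*16.15*0.231^2 = 0.4309

0.4309 kg*m^2


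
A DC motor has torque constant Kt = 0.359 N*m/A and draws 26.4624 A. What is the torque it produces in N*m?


tau = Kt * I = 0.359*26.4624 = 9.5000

9.5000 N*m


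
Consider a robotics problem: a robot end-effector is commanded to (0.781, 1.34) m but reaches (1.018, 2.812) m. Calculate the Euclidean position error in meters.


dx = 1.018 - (0.781) = 0.2370, dy = 2.812 - (1.34) = 1.4720
err = sqrt(0.056169 + 2.166784) = 1.4910

1.4910 m


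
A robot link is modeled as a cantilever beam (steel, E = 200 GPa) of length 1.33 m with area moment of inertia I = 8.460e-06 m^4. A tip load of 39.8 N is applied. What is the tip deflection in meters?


delta = F*L^3/(3*E*I) = 39.8*1.33^3/(3*2.000e+11*8.460e-06)
      = 93.6349526/5076000 = 1.8447e-05

1.8447e-05 m


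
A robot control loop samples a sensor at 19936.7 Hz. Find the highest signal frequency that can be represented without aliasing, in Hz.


f_max = f_s/2 = 19936.7/2 = 9968.3500

9968.3500 Hz


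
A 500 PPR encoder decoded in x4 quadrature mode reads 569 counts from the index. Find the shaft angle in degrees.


angle = counts * 360 / (PPR*4) = 569 * 360 / 2000 = 102.4200

102.4200 degrees


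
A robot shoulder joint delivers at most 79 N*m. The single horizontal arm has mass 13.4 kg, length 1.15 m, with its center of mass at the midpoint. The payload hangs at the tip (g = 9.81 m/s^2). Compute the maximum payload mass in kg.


tau_arm = m_arm*g*(L/2) = 13.4*9.81*1.15/2 = 75.5861 N*m
tau_payload = tau_max - tau_arm = 79 - 75.5861 = 3.4139
m_payload = tau_payload / (g*L) = 3.4139 / (9.81*1.15) = 0.3026

0.3026 kg


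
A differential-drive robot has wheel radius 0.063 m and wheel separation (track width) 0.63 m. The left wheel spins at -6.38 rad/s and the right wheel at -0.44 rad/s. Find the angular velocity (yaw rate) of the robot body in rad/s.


omega = r*(wR - wL)/L = 0.063*(-0.44 - (-6.38))/0.63 = 0.5940

0.5940 rad/s


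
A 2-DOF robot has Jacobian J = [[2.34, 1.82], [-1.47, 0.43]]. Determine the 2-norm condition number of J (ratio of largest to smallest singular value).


JJ^T eigenvalues: trace(JJ^T) = 11.1338, det(JJ^T) = det(J)^2 = 13.55417856
s_max^2 = (11.1338 + sqrt(69.74478820))/2 = 9.74256726
s_min^2 = (11.1338 - sqrt(69.74478820))/2 = 1.39123274
kappa = s_max/s_min = sqrt(9.74256726/1.39123274) = 2.6463

2.6463


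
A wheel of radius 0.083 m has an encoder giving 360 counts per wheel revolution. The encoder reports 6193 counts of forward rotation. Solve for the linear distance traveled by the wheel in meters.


revs = 6193/360 = 17.202778
d = revs * 2*pi*r = 17.202778 * 2*pi*0.083 = 8.9713

8.9713 m


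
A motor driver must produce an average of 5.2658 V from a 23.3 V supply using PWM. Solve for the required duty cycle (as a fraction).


D = V_avg/V_supply = 5.2658/23.3 = 0.2260

0.2260


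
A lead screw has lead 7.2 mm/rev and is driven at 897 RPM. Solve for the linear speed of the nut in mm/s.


v = lead * (RPM/60) = 7.2*897/60 = 107.6400

107.6400 mm/s


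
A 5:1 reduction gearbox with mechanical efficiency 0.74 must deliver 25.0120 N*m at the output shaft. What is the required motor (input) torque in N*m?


tau_in = tau_out / (N * eta) = 25.0120 / (5 * 0.74) = 6.7600

6.7600 N*m


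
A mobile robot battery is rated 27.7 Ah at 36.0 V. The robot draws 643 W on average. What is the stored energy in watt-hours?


E = capacity * V = 27.7*36.0 = 997.2000

997.2000 Wh


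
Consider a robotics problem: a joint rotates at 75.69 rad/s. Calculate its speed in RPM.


RPM = 75.69 * 60/(2*pi) = 722.7863

722.7863 RPM


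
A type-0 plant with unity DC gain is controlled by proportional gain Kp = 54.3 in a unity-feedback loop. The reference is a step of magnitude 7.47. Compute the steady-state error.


e_ss = R/(1 + Kp) = 7.47/(1 + 54.3) = 7.47/55.3000 = 0.1351

0.1351


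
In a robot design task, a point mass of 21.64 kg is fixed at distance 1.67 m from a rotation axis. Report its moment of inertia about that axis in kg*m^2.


I = m*r^2 = 21.64*1.67^2 = 60.3518

60.3518 kg*m^2


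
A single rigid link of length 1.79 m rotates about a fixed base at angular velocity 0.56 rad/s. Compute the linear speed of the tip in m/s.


v = L*omega = 1.79 * 0.56 = 1.0024

1.0024 m/s


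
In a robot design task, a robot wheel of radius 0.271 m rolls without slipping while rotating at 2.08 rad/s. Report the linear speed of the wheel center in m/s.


v = omega * r = 2.08 * 0.271 = 0.5637

0.5637 m/s


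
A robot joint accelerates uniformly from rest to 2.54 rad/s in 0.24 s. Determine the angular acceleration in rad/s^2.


alpha = delta_omega / t = 2.54 / 0.24 = 10.5833

10.5833 rad/s^2


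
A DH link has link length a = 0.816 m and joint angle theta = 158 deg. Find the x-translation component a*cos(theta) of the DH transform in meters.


a*cos(theta) = 0.816*cos(158 deg) = -0.7566

-0.7566 m


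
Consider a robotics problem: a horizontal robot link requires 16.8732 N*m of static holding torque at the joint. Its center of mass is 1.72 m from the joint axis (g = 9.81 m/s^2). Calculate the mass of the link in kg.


m = tau / (g*L) = 16.8732 / (9.81 * 1.72) = 1.0000

1.0000 kg


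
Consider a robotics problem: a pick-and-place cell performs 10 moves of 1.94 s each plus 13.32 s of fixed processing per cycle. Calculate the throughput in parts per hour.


T_cycle = 10*1.94 + 13.32 = 32.7200 s
rate = 3600/T = 110.0244

110.0244 parts/hour


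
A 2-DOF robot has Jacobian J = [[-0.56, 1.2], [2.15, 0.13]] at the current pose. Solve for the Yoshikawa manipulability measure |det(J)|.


det(J) = -0.56*0.13 - (1.2)*(2.15) = -2.6528
|det(J)| = 2.6528

2.6528


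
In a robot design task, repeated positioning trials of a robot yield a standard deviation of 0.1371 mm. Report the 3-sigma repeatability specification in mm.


repeatability = 3*sigma = 3*0.1371 = 0.4113

0.4113 mm


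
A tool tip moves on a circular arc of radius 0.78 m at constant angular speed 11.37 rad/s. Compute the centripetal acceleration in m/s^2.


a_c = omega^2 * r = 11.37^2 * 0.78 = 100.8360

100.8360 m/s^2


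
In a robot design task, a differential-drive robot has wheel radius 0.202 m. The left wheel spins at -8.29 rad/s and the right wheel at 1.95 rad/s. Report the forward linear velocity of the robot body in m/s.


v = r*(wR + wL)/2 = 0.202*(1.95 + -8.29)/2 = -0.6403

-0.6403 m/s


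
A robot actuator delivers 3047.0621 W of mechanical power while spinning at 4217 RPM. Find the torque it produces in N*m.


omega = 4217 * 2*pi/60 = 441.603207 rad/s
tau = P / omega = 3047.0621 / 441.603207 = 6.9000

6.9000 N*m


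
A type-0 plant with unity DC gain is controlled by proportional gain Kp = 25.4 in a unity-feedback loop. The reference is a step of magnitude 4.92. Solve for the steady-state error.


e_ss = R/(1 + Kp) = 4.92/(1 + 25.4) = 4.92/26.4000 = 0.1864

0.1864


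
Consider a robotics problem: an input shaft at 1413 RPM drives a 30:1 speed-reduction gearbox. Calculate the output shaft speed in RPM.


omega_out = omega_in / N = 1413 / 30 = 47.1000

47.1000 RPM


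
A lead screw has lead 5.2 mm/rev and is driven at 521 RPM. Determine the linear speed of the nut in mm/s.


v = lead * (RPM/60) = 5.2*521/60 = 45.1533

45.1533 mm/s


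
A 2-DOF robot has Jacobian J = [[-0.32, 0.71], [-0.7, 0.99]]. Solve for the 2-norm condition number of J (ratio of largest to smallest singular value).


JJ^T eigenvalues: trace(JJ^T) = 2.0766, det(JJ^T) = det(J)^2 = 0.03247204
s_max^2 = (2.0766 + sqrt(4.18237940))/2 = 2.06084332
s_min^2 = (2.0766 - sqrt(4.18237940))/2 = 0.01575668
kappa = s_max/s_min = sqrt(2.06084332/0.01575668) = 11.4364

11.4364


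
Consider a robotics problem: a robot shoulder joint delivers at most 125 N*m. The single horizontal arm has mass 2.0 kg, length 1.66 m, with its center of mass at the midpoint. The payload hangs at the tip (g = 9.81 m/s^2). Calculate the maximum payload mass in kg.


tau_arm = m_arm*g*(L/2) = 2.0*9.81*1.66/2 = 16.2846 N*m
tau_payload = tau_max - tau_arm = 125 - 16.2846 = 108.7154
m_payload = tau_payload / (g*L) = 108.7154 / (9.81*1.66) = 6.6760

6.6760 kg


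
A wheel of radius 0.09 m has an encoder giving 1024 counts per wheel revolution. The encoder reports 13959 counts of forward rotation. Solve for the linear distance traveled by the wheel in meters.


revs = 13959/1024 = 13.631836
d = revs * 2*pi*r = 13.631836 * 2*pi*0.09 = 7.7086

7.7086 m
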